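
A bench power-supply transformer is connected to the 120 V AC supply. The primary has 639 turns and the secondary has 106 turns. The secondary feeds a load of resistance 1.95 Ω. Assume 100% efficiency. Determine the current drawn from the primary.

I_p ≈ 1.69 A

V_s = V_p × N_s/N_p = 120 × 106/639 = 19.906 V.
I_s = V_s/R = 19.906/1.95 = 10.208 A.
For an ideal transformer I_p N_p = I_s N_s, so I_p = 10.208 × 106/639 = 1.69 A.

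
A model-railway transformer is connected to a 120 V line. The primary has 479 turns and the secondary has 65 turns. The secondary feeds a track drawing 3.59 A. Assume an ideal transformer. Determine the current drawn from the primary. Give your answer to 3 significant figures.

For an ideal transformer I_p N_p = I_s N_s, so I_p = 3.59 × 65/479 = 0.487 A.

I_p ≈ 0.487 A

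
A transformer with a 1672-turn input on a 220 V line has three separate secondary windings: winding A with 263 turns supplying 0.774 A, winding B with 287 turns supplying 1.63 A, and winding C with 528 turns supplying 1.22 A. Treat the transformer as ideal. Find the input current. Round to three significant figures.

I_in ≈ 0.787 A

V_A = 220 × 263/1672 = 34.605 V; V_B = 220 × 287/1672 = 37.763 V; V_C = 220 × 528/1672 = 69.474 V.
P_out = V_A I_A + V_B I_B + V_C I_C = 34.605×0.774 + 37.763×1.63 + 69.474×1.22 = 26.784 + 61.554 + 84.758 = 173.10 W.
Ideal ⇒ P_in = P_out, so I_in = P_out/V_in = 173.10/220 = 0.787 A.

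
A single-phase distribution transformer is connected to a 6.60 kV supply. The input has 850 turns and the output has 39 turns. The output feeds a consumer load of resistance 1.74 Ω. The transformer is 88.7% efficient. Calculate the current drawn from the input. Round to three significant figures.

V_out = 6600 × 39/850 = 302.82 V.
I_out = V_out/R = 302.82/1.74 = 174.04 A.
P_out = V_out I_out = 302.82 × 174.04 = 52702 W.
P_in = P_out/η = 52702/0.887 = 59416 W.
I_in = P_in/V_in = 59416/6600 = 9.00 A.

I_in ≈ 9.00 A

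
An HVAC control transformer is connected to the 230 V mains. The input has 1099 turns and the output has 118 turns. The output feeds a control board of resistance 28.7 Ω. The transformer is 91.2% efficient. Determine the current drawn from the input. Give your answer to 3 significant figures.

V_out = 230 × 118/1099 = 24.695 V.
I_out = V_out/R = 24.695/28.7 = 0.86046 A.
P_out = V_out I_out = 24.695 × 0.86046 = 21.249 W.
P_in = P_out/η = 21.249/0.912 = 23.300 W.
I_in = P_in/V_in = 23.300/230 = 0.101 A.

I_in ≈ 0.101 A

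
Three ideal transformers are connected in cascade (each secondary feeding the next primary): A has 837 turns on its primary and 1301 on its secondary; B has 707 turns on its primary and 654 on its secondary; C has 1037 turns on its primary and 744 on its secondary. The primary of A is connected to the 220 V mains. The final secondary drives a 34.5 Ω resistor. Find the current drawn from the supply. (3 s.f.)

I_supply ≈ 6.79 A

After A: V = 220.00 × 1301/837 = 341.96 V.
After B: V = 341.96 × 654/707 = 316.32 V.
After C: V = 316.32 × 744/1037 = 226.95 V.
I_load = 226.95/34.5 = 6.5782 A, so P_out = 226.95 × 6.5782 = 1492.9 W.
All ideal ⇒ P_in = P_out, so I_supply = 1492.9/220 = 6.79 A.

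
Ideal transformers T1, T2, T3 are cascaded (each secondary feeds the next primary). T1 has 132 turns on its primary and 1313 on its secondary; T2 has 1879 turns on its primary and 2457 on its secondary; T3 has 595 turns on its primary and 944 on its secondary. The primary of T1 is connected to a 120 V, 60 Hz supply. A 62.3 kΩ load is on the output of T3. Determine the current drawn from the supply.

Secondary of T1: V = 120.00 × 1313/132 = 1193.6 V.
Secondary of T2: V = 1193.6 × 2457/1879 = 1560.8 V.
Secondary of T3: V = 1560.8 × 944/595 = 2476.3 V.
I_load = 2476.3/62300 = 0.039748 A, so P_out = 2476.3 × 0.039748 = 98.429 W.
All ideal ⇒ P_in = P_out, so I_supply = 98.429/120 = 0.820 A.

I_supply ≈ 0.820 A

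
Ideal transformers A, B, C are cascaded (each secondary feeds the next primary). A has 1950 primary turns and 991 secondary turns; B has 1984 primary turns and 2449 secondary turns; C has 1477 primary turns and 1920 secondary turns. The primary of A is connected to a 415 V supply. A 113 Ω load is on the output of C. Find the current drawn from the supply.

Secondary of A: V = 415.00 × 991/1950 = 210.91 V.
Secondary of B: V = 210.91 × 2449/1984 = 260.34 V.
Secondary of C: V = 260.34 × 1920/1477 = 338.42 V.
I_load = 338.42/113 = 2.9949 A, so P_out = 338.42 × 2.9949 = 1013.5 W.
All ideal ⇒ P_in = P_out, so I_supply = 1013.5/415 = 2.44 A.

I_supply ≈ 2.44 A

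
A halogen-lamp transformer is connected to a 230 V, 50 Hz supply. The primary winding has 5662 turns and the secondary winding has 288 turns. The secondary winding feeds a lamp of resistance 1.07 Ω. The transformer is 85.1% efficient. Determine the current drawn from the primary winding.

V_s = 230 × 288/5662 = 11.699 V.
I_s = V_s/R = 11.699/1.07 = 10.934 A.
P_out = V_s I_s = 11.699 × 10.934 = 127.91 W.
P_in = P_out/η = 127.91/0.851 = 150.31 W.
I_p = P_in/V_p = 150.31/230 = 0.654 A.

I_p ≈ 0.654 A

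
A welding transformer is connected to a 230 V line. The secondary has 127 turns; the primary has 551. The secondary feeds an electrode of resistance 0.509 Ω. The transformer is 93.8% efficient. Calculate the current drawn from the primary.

V_s = 230 × 127/551 = 53.013 V.
I_s = V_s/R = 53.013/0.509 = 104.15 A.
P_out = V_s I_s = 53.013 × 104.15 = 5521.3 W.
P_in = P_out/η = 5521.3/0.938 = 5886.3 W.
I_p = P_in/V_p = 5886.3/230 = 25.6 A.

I_p ≈ 25.6 A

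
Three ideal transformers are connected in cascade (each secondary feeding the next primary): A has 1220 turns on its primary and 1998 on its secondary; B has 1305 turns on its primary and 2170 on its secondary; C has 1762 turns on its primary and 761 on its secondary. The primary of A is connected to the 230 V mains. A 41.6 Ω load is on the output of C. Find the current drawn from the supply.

I_supply ≈ 7.65 A

Secondary of A: V = 230.00 × 1998/1220 = 376.67 V.
Secondary of B: V = 376.67 × 2170/1305 = 626.34 V.
Secondary of C: V = 626.34 × 761/1762 = 270.52 V.
I_load = 270.52/41.6 = 6.5028 A, so P_out = 270.52 × 6.5028 = 1759.1 W.
All ideal ⇒ P_in = P_out, so I_supply = 1759.1/230 = 7.65 A.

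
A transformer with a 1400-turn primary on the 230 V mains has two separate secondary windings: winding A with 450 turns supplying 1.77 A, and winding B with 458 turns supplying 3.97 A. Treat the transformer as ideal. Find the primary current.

I_p ≈ 1.87 A

V_A = 230 × 450/1400 = 73.929 V; V_B = 230 × 458/1400 = 75.243 V.
P_out = V_A I_A + V_B I_B = 73.929×1.77 + 75.243×3.97 = 130.85 + 298.71 = 429.57 W.
Ideal ⇒ P_in = P_out, so I_p = P_out/V_p = 429.57/230 = 1.87 A.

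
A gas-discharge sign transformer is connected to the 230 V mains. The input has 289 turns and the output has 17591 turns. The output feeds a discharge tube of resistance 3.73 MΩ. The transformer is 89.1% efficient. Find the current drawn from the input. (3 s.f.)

I_in ≈ 0.256 A

V_out = 230 × 17591/289 = 14000 V.
I_out = V_out/R = 14000/(3.73×10^6) = 0.0037533 A.
P_out = V_out I_out = 14000 × 0.0037533 = 52.545 W.
P_in = P_out/η = 52.545/0.891 = 58.973 W.
I_in = P_in/V_in = 58.973/230 = 0.256 A.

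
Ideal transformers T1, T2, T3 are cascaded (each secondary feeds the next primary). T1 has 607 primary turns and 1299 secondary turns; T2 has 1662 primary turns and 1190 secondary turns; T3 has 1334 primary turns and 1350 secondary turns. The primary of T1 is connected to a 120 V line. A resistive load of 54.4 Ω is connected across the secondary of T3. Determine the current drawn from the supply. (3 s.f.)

Secondary of T1: V = 120.00 × 1299/607 = 256.80 V.
Secondary of T2: V = 256.80 × 1190/1662 = 183.87 V.
Secondary of T3: V = 183.87 × 1350/1334 = 186.08 V.
I_load = 186.08/54.4 = 3.4206 A, so P_out = 186.08 × 3.4206 = 636.49 W.
All ideal ⇒ P_in = P_out, so I_supply = 636.49/120 = 5.30 A.

I_supply ≈ 5.30 A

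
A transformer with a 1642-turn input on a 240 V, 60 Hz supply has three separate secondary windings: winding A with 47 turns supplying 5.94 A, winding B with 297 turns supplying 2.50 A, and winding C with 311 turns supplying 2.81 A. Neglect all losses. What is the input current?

I_in ≈ 1.15 A

V_A = 240 × 47/1642 = 6.8697 V; V_B = 240 × 297/1642 = 43.410 V; V_C = 240 × 311/1642 = 45.457 V.
P_out = V_A I_A + V_B I_B + V_C I_C = 6.8697×5.94 + 43.410×2.50 + 45.457×2.81 = 40.806 + 108.53 + 127.73 = 277.07 W.
Ideal ⇒ P_in = P_out, so I_in = P_out/V_in = 277.07/240 = 1.15 A.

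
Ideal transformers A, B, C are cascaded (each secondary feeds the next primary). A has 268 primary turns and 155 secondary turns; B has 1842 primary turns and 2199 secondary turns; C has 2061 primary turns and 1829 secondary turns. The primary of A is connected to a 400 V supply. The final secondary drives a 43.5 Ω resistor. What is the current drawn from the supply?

I_supply ≈ 3.45 A

Secondary of A: V = 400.00 × 155/268 = 231.34 V.
Secondary of B: V = 231.34 × 2199/1842 = 276.18 V.
Secondary of C: V = 276.18 × 1829/2061 = 245.09 V.
I_load = 245.09/43.5 = 5.6343 A, so P_out = 245.09 × 5.6343 = 1380.9 W.
All ideal ⇒ P_in = P_out, so I_supply = 1380.9/400 = 3.45 A.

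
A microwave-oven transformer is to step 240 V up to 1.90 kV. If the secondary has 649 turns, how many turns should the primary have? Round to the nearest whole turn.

N_p/N_s = V_p/V_s, so N_p = 649 × 240/1900 = 82.0 ≈ 82 turns.

N_p = 82 turns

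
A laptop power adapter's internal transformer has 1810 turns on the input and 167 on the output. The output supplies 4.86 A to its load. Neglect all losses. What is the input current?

For an ideal transformer I_in/I_out = N_out/N_in, so I_in = 4.86 × 167/1810 = 0.448 A.

I_in ≈ 0.448 A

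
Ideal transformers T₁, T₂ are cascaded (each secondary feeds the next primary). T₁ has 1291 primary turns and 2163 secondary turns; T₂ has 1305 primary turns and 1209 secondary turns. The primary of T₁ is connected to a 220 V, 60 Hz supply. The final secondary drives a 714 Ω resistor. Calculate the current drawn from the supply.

I_supply ≈ 0.742 A

Secondary of T₁: V = 220.00 × 2163/1291 = 368.60 V.
Secondary of T₂: V = 368.60 × 1209/1305 = 341.48 V.
I_load = 341.48/714 = 0.47827 A, so P_out = 341.48 × 0.47827 = 163.32 W.
All ideal ⇒ P_in = P_out, so I_supply = 163.32/220 = 0.742 A.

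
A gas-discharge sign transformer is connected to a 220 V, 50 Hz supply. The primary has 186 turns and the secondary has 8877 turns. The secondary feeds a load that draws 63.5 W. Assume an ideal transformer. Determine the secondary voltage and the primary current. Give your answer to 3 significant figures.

V_s = V_p × N_s/N_p = 220 × 8877/186 = 10500 V.
I_s = P/V_s = 63.5/10500 = 0.0060478 A.
I_p = I_s × N_s/N_p = 0.0060478 × 8877/186 = 0.289 A.

V_s ≈ 10500 V, I_p ≈ 0.289 A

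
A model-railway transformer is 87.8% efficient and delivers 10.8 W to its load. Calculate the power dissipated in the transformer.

P_loss ≈ 1.50 W

P_in = P_out/η = 10.8/0.878 = 12.3007 W.
P_loss = P_in − P_out = 12.3007 − 10.8 = 1.50 W.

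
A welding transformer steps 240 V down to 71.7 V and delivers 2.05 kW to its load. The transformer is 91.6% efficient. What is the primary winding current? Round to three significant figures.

I_p ≈ 9.32 A

P_in = P_out/η = 2050/0.916 = 2238.0 W.
I_p = P_in/V_p = 2238.0/240 = 9.32 A.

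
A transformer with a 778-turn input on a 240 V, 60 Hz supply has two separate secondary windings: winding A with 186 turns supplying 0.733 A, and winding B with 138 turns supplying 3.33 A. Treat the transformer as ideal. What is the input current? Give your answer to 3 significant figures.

I_in ≈ 0.766 A

V_A = 240 × 186/778 = 57.378 V; V_B = 240 × 138/778 = 42.571 V.
P_out = V_A I_A + V_B I_B = 57.378×0.733 + 42.571×3.33 = 42.058 + 141.76 = 183.82 W.
Ideal ⇒ P_in = P_out, so I_in = P_out/V_in = 183.82/240 = 0.766 A.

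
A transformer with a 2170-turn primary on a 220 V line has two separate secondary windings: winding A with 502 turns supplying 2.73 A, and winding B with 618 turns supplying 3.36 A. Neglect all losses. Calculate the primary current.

I_p ≈ 1.59 A

V_A = 220 × 502/2170 = 50.894 V; V_B = 220 × 618/2170 = 62.654 V.
P_out = V_A I_A + V_B I_B = 50.894×2.73 + 62.654×3.36 = 138.94 + 210.52 = 349.46 W.
Ideal ⇒ P_in = P_out, so I_p = P_out/V_p = 349.46/220 = 1.59 A.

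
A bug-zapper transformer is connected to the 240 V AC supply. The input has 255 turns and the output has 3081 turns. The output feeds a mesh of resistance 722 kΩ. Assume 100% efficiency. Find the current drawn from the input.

I_in ≈ 0.0485 A

V_out = V_in × N_out/N_in = 240 × 3081/255 = 2899.8 V.
I_out = V_out/R = 2899.8/722000 = 0.0040163 A.
For an ideal transformer I_in N_in = I_out N_out, so I_in = 0.0040163 × 3081/255 = 0.0485 A.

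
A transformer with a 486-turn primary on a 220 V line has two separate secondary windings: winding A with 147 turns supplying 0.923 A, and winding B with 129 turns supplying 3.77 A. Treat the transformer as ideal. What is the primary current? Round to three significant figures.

V_A = 220 × 147/486 = 66.543 V; V_B = 220 × 129/486 = 58.395 V.
P_out = V_A I_A + V_B I_B = 66.543×0.923 + 58.395×3.77 = 61.419 + 220.15 = 281.57 W.
Ideal ⇒ P_in = P_out, so I_p = P_out/V_p = 281.57/220 = 1.28 A.

I_p ≈ 1.28 A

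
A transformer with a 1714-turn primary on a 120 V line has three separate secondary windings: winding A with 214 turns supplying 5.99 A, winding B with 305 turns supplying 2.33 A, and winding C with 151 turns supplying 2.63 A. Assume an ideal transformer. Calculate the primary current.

I_p ≈ 1.39 A

V_A = 120 × 214/1714 = 14.982 V; V_B = 120 × 305/1714 = 21.354 V; V_C = 120 × 151/1714 = 10.572 V.
P_out = V_A I_A + V_B I_B + V_C I_C = 14.982×5.99 + 21.354×2.33 + 10.572×2.63 = 89.745 + 49.754 + 27.804 = 167.30 W.
Ideal ⇒ P_in = P_out, so I_p = P_out/V_p = 167.30/120 = 1.39 A.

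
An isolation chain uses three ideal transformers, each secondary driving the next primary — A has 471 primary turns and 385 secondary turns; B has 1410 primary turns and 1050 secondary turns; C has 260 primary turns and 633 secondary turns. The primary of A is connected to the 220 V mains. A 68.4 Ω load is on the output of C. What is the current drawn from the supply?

I_supply ≈ 7.06 A

After A: V = 220.00 × 385/471 = 179.83 V.
After B: V = 179.83 × 1050/1410 = 133.92 V.
After C: V = 133.92 × 633/260 = 326.03 V.
I_load = 326.03/68.4 = 4.7666 A, so P_out = 326.03 × 4.7666 = 1554.1 W.
All ideal ⇒ P_in = P_out, so I_supply = 1554.1/220 = 7.06 A.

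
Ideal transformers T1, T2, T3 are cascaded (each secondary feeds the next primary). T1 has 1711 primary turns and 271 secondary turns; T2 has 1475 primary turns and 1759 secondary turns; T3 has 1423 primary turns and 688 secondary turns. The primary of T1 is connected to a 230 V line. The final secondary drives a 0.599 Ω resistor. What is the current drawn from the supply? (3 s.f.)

I_supply ≈ 3.20 A

Secondary of T1: V = 230.00 × 271/1711 = 36.429 V.
Secondary of T2: V = 36.429 × 1759/1475 = 43.443 V.
Secondary of T3: V = 43.443 × 688/1423 = 21.004 V.
I_load = 21.004/0.599 = 35.065 A, so P_out = 21.004 × 35.065 = 736.52 W.
All ideal ⇒ P_in = P_out, so I_supply = 736.52/230 = 3.20 A.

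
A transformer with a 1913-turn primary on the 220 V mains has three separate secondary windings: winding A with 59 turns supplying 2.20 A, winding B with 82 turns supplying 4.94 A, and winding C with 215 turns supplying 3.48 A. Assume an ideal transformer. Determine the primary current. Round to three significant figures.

I_p ≈ 0.671 A

V_A = 220 × 59/1913 = 6.7852 V; V_B = 220 × 82/1913 = 9.4302 V; V_C = 220 × 215/1913 = 24.726 V.
P_out = V_A I_A + V_B I_B + V_C I_C = 6.7852×2.20 + 9.4302×4.94 + 24.726×3.48 = 14.927 + 46.585 + 86.045 = 147.56 W.
Ideal ⇒ P_in = P_out, so I_p = P_out/V_p = 147.56/220 = 0.671 A.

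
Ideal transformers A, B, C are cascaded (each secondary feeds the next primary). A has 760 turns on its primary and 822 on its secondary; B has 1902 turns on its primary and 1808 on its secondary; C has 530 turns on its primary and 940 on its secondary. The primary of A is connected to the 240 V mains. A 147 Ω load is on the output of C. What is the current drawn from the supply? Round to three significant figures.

Secondary of A: V = 240.00 × 822/760 = 259.58 V.
Secondary of B: V = 259.58 × 1808/1902 = 246.75 V.
Secondary of C: V = 246.75 × 940/530 = 437.63 V.
I_load = 437.63/147 = 2.9771 A, so P_out = 437.63 × 2.9771 = 1302.9 W.
All ideal ⇒ P_in = P_out, so I_supply = 1302.9/240 = 5.43 A.

I_supply ≈ 5.43 A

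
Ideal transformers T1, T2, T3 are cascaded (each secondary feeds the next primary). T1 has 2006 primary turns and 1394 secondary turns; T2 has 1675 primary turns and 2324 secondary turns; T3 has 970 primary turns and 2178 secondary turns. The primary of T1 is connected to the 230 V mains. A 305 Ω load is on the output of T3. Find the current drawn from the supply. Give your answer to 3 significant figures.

Secondary of T1: V = 230.00 × 1394/2006 = 159.83 V.
Secondary of T2: V = 159.83 × 2324/1675 = 221.76 V.
Secondary of T3: V = 221.76 × 2178/970 = 497.93 V.
I_load = 497.93/305 = 1.6326 A, so P_out = 497.93 × 1.6326 = 812.89 W.
All ideal ⇒ P_in = P_out, so I_supply = 812.89/230 = 3.53 A.

I_supply ≈ 3.53 A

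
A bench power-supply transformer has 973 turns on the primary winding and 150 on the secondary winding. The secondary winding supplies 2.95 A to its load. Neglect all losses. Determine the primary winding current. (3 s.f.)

I_p ≈ 0.455 A

For an ideal transformer I_p/I_s = N_s/N_p, so I_p = 2.95 × 150/973 = 0.455 A.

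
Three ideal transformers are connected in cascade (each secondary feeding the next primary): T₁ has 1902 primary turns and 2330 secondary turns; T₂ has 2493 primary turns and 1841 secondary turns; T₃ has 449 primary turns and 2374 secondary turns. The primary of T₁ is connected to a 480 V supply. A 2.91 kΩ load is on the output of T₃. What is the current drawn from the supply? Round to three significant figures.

I_supply ≈ 3.77 A

After T₁: V = 480.00 × 2330/1902 = 588.01 V.
After T₂: V = 588.01 × 1841/2493 = 434.23 V.
After T₃: V = 434.23 × 2374/449 = 2295.9 V.
I_load = 2295.9/2910 = 0.78897 A, so P_out = 2295.9 × 0.78897 = 1811.4 W.
All ideal ⇒ P_in = P_out, so I_supply = 1811.4/480 = 3.77 A.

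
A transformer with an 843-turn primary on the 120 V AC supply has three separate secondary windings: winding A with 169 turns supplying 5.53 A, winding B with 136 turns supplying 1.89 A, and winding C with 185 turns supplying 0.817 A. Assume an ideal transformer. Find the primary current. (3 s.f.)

I_p ≈ 1.59 A

V_A = 120 × 169/843 = 24.057 V; V_B = 120 × 136/843 = 19.359 V; V_C = 120 × 185/843 = 26.335 V.
P_out = V_A I_A + V_B I_B + V_C I_C = 24.057×5.53 + 19.359×1.89 + 26.335×0.817 = 133.03 + 36.589 + 21.515 = 191.14 W.
Ideal ⇒ P_in = P_out, so I_p = P_out/V_p = 191.14/120 = 1.59 A.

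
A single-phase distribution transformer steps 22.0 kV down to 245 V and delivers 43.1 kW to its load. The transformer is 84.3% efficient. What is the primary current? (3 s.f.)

I_p ≈ 2.32 A

P_in = P_out/η = 43100/0.843 = 51127 W.
I_p = P_in/V_p = 51127/22000 = 2.32 A.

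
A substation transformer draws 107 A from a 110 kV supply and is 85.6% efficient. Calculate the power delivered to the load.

P_in = V_p I_p = 110000 × 107 = 1.1770×10^7 W.
P_out = η P_in = 0.856 × 1.1770×10^7 = 1.01×10^7 W.

P_out ≈ 1.01×10^7 W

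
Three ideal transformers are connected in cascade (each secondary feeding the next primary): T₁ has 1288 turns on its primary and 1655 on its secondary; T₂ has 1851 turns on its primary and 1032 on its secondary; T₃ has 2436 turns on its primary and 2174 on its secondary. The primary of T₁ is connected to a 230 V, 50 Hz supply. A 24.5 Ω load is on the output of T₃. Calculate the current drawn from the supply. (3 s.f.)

After T₁: V = 230.00 × 1655/1288 = 295.54 V.
After T₂: V = 295.54 × 1032/1851 = 164.77 V.
After T₃: V = 164.77 × 2174/2436 = 147.05 V.
I_load = 147.05/24.5 = 6.0020 A, so P_out = 147.05 × 6.0020 = 882.60 W.
All ideal ⇒ P_in = P_out, so I_supply = 882.60/230 = 3.84 A.

I_supply ≈ 3.84 A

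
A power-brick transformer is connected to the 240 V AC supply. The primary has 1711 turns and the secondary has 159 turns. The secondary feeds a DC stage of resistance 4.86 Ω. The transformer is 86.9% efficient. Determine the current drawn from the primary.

I_p ≈ 0.491 A

V_s = 240 × 159/1711 = 22.303 V.
I_s = V_s/R = 22.303/4.86 = 4.5890 A.
P_out = V_s I_s = 22.303 × 4.5890 = 102.35 W.
P_in = P_out/η = 102.35/0.869 = 117.78 W.
I_p = P_in/V_p = 117.78/240 = 0.491 A.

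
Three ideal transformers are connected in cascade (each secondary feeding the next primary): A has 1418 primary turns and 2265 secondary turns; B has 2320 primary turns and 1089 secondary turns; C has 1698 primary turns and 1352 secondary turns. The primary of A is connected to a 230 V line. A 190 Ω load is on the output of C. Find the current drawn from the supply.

I_supply ≈ 0.431 A

Secondary of A: V = 230.00 × 2265/1418 = 367.38 V.
Secondary of B: V = 367.38 × 1089/2320 = 172.45 V.
Secondary of C: V = 172.45 × 1352/1698 = 137.31 V.
I_load = 137.31/190 = 0.72268 A, so P_out = 137.31 × 0.72268 = 99.230 W.
All ideal ⇒ P_in = P_out, so I_supply = 99.230/230 = 0.431 A.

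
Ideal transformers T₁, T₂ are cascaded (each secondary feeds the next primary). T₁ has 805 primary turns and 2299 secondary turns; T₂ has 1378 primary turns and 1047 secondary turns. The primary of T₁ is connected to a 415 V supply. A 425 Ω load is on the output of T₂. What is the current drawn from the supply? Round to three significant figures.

After T₁: V = 415.00 × 2299/805 = 1185.2 V.
After T₂: V = 1185.2 × 1047/1378 = 900.51 V.
I_load = 900.51/425 = 2.1188 A, so P_out = 900.51 × 2.1188 = 1908.0 W.
All ideal ⇒ P_in = P_out, so I_supply = 1908.0/415 = 4.60 A.

I_supply ≈ 4.60 A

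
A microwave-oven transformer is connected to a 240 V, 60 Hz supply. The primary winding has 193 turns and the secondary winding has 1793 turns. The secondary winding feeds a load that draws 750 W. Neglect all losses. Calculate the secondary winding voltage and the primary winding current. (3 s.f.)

V_s ≈ 2230 V, I_p ≈ 3.13 A

V_s = V_p × N_s/N_p = 240 × 1793/193 = 2229.6 V.
I_s = P/V_s = 750/2229.6 = 0.33638 A.
I_p = I_s × N_s/N_p = 0.33638 × 1793/193 = 3.13 A.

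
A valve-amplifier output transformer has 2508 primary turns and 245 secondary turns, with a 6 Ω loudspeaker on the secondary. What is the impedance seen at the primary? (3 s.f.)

Z_p = (N_p/N_s)² × Z_s = (2508/245)² × 6 = 629 Ω.

Z_p ≈ 629 Ω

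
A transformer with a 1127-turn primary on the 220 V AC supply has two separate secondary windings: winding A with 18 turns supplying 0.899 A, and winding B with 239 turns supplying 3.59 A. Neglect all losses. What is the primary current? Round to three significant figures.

V_A = 220 × 18/1127 = 3.5138 V; V_B = 220 × 239/1127 = 46.655 V.
P_out = V_A I_A + V_B I_B = 3.5138×0.899 + 46.655×3.59 = 3.1589 + 167.49 = 170.65 W.
Ideal ⇒ P_in = P_out, so I_p = P_out/V_p = 170.65/220 = 0.776 A.

I_p ≈ 0.776 A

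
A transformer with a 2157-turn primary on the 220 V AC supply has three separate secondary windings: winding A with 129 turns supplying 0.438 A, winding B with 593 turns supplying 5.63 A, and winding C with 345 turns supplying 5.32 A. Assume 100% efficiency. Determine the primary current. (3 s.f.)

I_p ≈ 2.42 A

V_A = 220 × 129/2157 = 13.157 V; V_B = 220 × 593/2157 = 60.482 V; V_C = 220 × 345/2157 = 35.188 V.
P_out = V_A I_A + V_B I_B + V_C I_C = 13.157×0.438 + 60.482×5.63 + 35.188×5.32 = 5.7628 + 340.51 + 187.20 = 533.48 W.
Ideal ⇒ P_in = P_out, so I_p = P_out/V_p = 533.48/220 = 2.42 A.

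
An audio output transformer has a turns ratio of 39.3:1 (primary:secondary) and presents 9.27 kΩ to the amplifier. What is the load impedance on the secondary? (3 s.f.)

Z_s ≈ 6.00 Ω

Z_s = Z_p/(N_p/N_s)² = 9270/39.3² = 6.00 Ω.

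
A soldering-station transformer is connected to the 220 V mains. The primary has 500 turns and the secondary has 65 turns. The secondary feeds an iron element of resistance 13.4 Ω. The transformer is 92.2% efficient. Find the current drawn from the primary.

V_s = 220 × 65/500 = 28.600 V.
I_s = V_s/R = 28.600/13.4 = 2.1343 A.
P_out = V_s I_s = 28.600 × 2.1343 = 61.042 W.
P_in = P_out/η = 61.042/0.922 = 66.206 W.
I_p = P_in/V_p = 66.206/220 = 0.301 A.

I_p ≈ 0.301 A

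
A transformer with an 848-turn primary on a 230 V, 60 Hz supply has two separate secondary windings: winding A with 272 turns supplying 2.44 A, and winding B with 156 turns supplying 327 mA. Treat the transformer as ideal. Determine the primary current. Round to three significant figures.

I_p ≈ 0.843 A

V_A = 230 × 272/848 = 73.774 V; V_B = 230 × 156/848 = 42.311 V.
P_out = V_A I_A + V_B I_B = 73.774×2.44 + 42.311×0.327 = 180.01 + 13.836 = 193.84 W.
Ideal ⇒ P_in = P_out, so I_p = P_out/V_p = 193.84/230 = 0.843 A.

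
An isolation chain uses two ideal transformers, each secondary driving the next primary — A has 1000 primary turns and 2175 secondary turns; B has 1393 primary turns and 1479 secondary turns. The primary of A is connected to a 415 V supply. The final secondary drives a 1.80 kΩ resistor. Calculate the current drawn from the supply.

I_supply ≈ 1.23 A

After A: V = 415.00 × 2175/1000 = 902.62 V.
After B: V = 902.62 × 1479/1393 = 958.35 V.
I_load = 958.35/1800 = 0.53242 A, so P_out = 958.35 × 0.53242 = 510.24 W.
All ideal ⇒ P_in = P_out, so I_supply = 510.24/415 = 1.23 A.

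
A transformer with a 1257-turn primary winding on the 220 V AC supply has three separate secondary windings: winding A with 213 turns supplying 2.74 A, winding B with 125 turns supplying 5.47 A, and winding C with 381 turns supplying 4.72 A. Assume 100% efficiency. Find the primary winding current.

V_A = 220 × 213/1257 = 37.279 V; V_B = 220 × 125/1257 = 21.877 V; V_C = 220 × 381/1257 = 66.683 V.
P_out = V_A I_A + V_B I_B + V_C I_C = 37.279×2.74 + 21.877×5.47 + 66.683×4.72 = 102.15 + 119.67 + 314.74 = 536.56 W.
Ideal ⇒ P_in = P_out, so I_p = P_out/V_p = 536.56/220 = 2.44 A.

I_p ≈ 2.44 A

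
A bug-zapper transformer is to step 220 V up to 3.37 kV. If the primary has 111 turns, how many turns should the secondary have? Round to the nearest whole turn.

N_s = 1700 turns

N_s/N_p = V_s/V_p, so N_s = 111 × 3370/220 = 1700.3 ≈ 1700 turns.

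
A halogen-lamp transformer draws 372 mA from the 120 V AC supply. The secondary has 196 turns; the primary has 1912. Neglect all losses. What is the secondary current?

I_s/I_p = N_p/N_s, so I_s = 0.372 × 1912/196 = 3.63 A.

I_s ≈ 3.63 A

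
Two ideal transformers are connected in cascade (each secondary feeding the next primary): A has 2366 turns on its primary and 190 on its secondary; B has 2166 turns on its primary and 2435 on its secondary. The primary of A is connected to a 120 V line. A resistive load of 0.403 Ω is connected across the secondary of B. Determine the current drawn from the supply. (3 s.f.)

I_supply ≈ 2.43 A

Secondary of A: V = 120.00 × 190/2366 = 9.6365 V.
Secondary of B: V = 9.6365 × 2435/2166 = 10.833 V.
I_load = 10.833/0.403 = 26.882 A, so P_out = 10.833 × 26.882 = 291.22 W.
All ideal ⇒ P_in = P_out, so I_supply = 291.22/120 = 2.43 A.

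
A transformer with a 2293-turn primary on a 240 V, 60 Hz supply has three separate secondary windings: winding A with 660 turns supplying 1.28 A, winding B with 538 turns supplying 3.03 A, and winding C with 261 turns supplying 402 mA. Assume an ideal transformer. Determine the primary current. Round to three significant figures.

I_p ≈ 1.13 A

V_A = 240 × 660/2293 = 69.080 V; V_B = 240 × 538/2293 = 56.311 V; V_C = 240 × 261/2293 = 27.318 V.
P_out = V_A I_A + V_B I_B + V_C I_C = 69.080×1.28 + 56.311×3.03 + 27.318×0.402 = 88.422 + 170.62 + 10.982 = 270.02 W.
Ideal ⇒ P_in = P_out, so I_p = P_out/V_p = 270.02/240 = 1.13 A.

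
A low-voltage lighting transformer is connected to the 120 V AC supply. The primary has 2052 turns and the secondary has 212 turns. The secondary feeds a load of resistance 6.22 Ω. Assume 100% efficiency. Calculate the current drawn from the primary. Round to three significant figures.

I_p ≈ 0.206 A

V_s = V_p × N_s/N_p = 120 × 212/2052 = 12.398 V.
I_s = V_s/R = 12.398/6.22 = 1.9932 A.
For an ideal transformer I_p N_p = I_s N_s, so I_p = 1.9932 × 212/2052 = 0.206 A.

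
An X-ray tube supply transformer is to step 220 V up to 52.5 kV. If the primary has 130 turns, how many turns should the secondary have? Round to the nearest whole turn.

N_s/N_p = V_s/V_p, so N_s = 130 × 52500/220 = 31022.7 ≈ 31023 turns.

N_s = 31023 turns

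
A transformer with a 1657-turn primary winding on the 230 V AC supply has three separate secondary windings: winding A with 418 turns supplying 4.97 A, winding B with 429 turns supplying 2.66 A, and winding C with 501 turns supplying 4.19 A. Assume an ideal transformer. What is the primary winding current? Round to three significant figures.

V_A = 230 × 418/1657 = 58.021 V; V_B = 230 × 429/1657 = 59.547 V; V_C = 230 × 501/1657 = 69.541 V.
P_out = V_A I_A + V_B I_B + V_C I_C = 58.021×4.97 + 59.547×2.66 + 69.541×4.19 = 288.36 + 158.40 + 291.38 = 738.14 W.
Ideal ⇒ P_in = P_out, so I_p = P_out/V_p = 738.14/230 = 3.21 A.

I_p ≈ 3.21 A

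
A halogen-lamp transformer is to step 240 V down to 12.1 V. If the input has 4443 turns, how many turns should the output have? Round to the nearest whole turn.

N_out/N_in = V_out/V_in, so N_out = 4443 × 12.1/240 = 224.0 ≈ 224 turns.

N_out = 224 turns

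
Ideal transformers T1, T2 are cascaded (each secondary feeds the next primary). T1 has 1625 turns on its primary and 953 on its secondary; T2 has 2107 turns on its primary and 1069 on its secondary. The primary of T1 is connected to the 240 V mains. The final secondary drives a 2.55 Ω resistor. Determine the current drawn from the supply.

Secondary of T1: V = 240.00 × 953/1625 = 140.75 V.
Secondary of T2: V = 140.75 × 1069/2107 = 71.411 V.
I_load = 71.411/2.55 = 28.004 A, so P_out = 71.411 × 28.004 = 1999.8 W.
All ideal ⇒ P_in = P_out, so I_supply = 1999.8/240 = 8.33 A.

I_supply ≈ 8.33 A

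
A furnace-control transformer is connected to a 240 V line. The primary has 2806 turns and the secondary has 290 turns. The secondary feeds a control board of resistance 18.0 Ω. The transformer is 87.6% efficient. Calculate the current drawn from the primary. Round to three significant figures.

V_s = 240 × 290/2806 = 24.804 V.
I_s = V_s/R = 24.804/18.0 = 1.3780 A.
P_out = V_s I_s = 24.804 × 1.3780 = 34.180 W.
P_in = P_out/η = 34.180/0.876 = 39.018 W.
I_p = P_in/V_p = 39.018/240 = 0.163 A.

I_p ≈ 0.163 A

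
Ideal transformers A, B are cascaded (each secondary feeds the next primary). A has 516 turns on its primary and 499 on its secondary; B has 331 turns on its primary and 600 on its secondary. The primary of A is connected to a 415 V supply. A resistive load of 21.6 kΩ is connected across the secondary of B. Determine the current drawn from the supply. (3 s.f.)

Secondary of A: V = 415.00 × 499/516 = 401.33 V.
Secondary of B: V = 401.33 × 600/331 = 727.48 V.
I_load = 727.48/21600 = 0.033680 A, so P_out = 727.48 × 0.033680 = 24.501 W.
All ideal ⇒ P_in = P_out, so I_supply = 24.501/415 = 0.0590 A.

I_supply ≈ 0.0590 A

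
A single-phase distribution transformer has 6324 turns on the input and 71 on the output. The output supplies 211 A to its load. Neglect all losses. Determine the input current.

I_in ≈ 2.37 A

For an ideal transformer I_in/I_out = N_out/N_in, so I_in = 211 × 71/6324 = 2.37 A.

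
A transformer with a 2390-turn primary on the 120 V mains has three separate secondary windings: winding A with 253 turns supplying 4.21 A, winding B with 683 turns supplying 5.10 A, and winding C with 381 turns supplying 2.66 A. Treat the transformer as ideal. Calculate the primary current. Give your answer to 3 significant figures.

V_A = 120 × 253/2390 = 12.703 V; V_B = 120 × 683/2390 = 34.293 V; V_C = 120 × 381/2390 = 19.130 V.
P_out = V_A I_A + V_B I_B + V_C I_C = 12.703×4.21 + 34.293×5.10 + 19.130×2.66 = 53.479 + 174.89 + 50.885 = 279.26 W.
Ideal ⇒ P_in = P_out, so I_p = P_out/V_p = 279.26/120 = 2.33 A.

I_p ≈ 2.33 A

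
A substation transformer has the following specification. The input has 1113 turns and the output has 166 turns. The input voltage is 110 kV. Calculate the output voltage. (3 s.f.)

V_out ≈ 16400 V

V_out/V_in = N_out/N_in, so V_out = 110000 × 166/1113 = 16400 V.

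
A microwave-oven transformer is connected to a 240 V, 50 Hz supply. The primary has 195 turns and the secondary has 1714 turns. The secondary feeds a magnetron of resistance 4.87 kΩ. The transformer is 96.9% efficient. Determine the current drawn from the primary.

V_s = 240 × 1714/195 = 2109.5 V.
I_s = V_s/R = 2109.5/4870 = 0.43317 A.
P_out = V_s I_s = 2109.5 × 0.43317 = 913.79 W.
P_in = P_out/η = 913.79/0.969 = 943.02 W.
I_p = P_in/V_p = 943.02/240 = 3.93 A.

I_p ≈ 3.93 A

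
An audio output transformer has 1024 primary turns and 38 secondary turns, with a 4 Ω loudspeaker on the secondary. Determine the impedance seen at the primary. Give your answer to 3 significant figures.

Z_p ≈ 2900 Ω

Z_p = (N_p/N_s)² × Z_s = (1024/38)² × 4 = 2900 Ω.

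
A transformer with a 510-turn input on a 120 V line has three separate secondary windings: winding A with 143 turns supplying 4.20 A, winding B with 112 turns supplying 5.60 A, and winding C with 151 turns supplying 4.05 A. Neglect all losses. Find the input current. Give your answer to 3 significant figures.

I_in ≈ 3.61 A

V_A = 120 × 143/510 = 33.647 V; V_B = 120 × 112/510 = 26.353 V; V_C = 120 × 151/510 = 35.529 V.
P_out = V_A I_A + V_B I_B + V_C I_C = 33.647×4.20 + 26.353×5.60 + 35.529×4.05 = 141.32 + 147.58 + 143.89 = 432.79 W.
Ideal ⇒ P_in = P_out, so I_in = P_out/V_in = 432.79/120 = 3.61 A.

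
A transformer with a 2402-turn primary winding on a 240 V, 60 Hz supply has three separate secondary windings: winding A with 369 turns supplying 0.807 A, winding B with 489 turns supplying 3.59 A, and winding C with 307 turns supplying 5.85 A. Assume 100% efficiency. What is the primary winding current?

I_p ≈ 1.60 A

V_A = 240 × 369/2402 = 36.869 V; V_B = 240 × 489/2402 = 48.859 V; V_C = 240 × 307/2402 = 30.674 V.
P_out = V_A I_A + V_B I_B + V_C I_C = 36.869×0.807 + 48.859×3.59 + 30.674×5.85 = 29.754 + 175.40 + 179.45 = 384.60 W.
Ideal ⇒ P_in = P_out, so I_p = P_out/V_p = 384.60/240 = 1.60 A.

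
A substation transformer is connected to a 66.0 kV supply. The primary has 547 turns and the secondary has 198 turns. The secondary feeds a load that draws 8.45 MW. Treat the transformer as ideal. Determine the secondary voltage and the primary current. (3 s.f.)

V_s ≈ 23900 V, I_p ≈ 128 A

V_s = V_p × N_s/N_p = 66000 × 198/547 = 23890 V.
I_s = P/V_s = 8.45×10^6/23890 = 353.70 A.
I_p = I_s × N_s/N_p = 353.70 × 198/547 = 128 A.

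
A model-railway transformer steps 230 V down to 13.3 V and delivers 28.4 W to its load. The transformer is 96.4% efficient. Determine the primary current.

P_in = P_out/η = 28.4/0.964 = 29.461 W.
I_p = P_in/V_p = 29.461/230 = 0.128 A.

I_p ≈ 0.128 A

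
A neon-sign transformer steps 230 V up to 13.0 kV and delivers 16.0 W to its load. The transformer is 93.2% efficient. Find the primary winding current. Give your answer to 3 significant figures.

I_p ≈ 0.0746 A

P_in = P_out/η = 16.0/0.932 = 17.167 W.
I_p = P_in/V_p = 17.167/230 = 0.0746 A.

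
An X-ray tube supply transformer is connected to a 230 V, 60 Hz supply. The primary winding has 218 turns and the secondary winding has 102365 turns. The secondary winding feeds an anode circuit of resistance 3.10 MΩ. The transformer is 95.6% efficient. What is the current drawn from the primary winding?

I_p ≈ 17.1 A

V_s = 230 × 102365/218 = 108000 V.
I_s = V_s/R = 108000/(3.10×10^6) = 0.034839 A.
P_out = V_s I_s = 108000 × 0.034839 = 3762.6 W.
P_in = P_out/η = 3762.6/0.956 = 3935.7 W.
I_p = P_in/V_p = 3935.7/230 = 17.1 A.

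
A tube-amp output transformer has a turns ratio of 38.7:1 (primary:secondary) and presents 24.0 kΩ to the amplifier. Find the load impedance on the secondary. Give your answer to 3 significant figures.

Z_s ≈ 16.0 Ω

Z_s = Z_p/(N_p/N_s)² = 24000/38.7² = 16.0 Ω.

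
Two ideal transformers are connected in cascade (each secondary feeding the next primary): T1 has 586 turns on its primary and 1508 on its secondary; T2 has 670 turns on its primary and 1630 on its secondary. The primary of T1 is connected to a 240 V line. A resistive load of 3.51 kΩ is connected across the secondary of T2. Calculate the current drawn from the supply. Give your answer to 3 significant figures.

I_supply ≈ 2.68 A

Secondary of T1: V = 240.00 × 1508/586 = 617.61 V.
Secondary of T2: V = 617.61 × 1630/670 = 1502.5 V.
I_load = 1502.5/3510 = 0.42808 A, so P_out = 1502.5 × 0.42808 = 643.20 W.
All ideal ⇒ P_in = P_out, so I_supply = 643.20/240 = 2.68 A.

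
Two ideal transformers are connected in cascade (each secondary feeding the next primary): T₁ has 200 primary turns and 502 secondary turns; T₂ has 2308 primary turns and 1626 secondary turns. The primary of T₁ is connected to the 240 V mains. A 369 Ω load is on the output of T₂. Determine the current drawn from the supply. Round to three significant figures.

After T₁: V = 240.00 × 502/200 = 602.40 V.
After T₂: V = 602.40 × 1626/2308 = 424.39 V.
I_load = 424.39/369 = 1.1501 A, so P_out = 424.39 × 1.1501 = 488.10 W.
All ideal ⇒ P_in = P_out, so I_supply = 488.10/240 = 2.03 A.

I_supply ≈ 2.03 A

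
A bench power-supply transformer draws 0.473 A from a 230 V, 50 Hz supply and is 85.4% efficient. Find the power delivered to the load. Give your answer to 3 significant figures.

P_out ≈ 92.9 W

P_in = V_p I_p = 230 × 0.473 = 108.79 W.
P_out = η P_in = 0.854 × 108.79 = 92.9 W.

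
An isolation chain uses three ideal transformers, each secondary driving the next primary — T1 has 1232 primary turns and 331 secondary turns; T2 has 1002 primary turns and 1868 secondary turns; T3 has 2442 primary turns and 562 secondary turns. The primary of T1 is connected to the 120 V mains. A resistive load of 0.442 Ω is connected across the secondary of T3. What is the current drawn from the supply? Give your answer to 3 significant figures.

Secondary of T1: V = 120.00 × 331/1232 = 32.240 V.
Secondary of T2: V = 32.240 × 1868/1002 = 60.105 V.
Secondary of T3: V = 60.105 × 562/2442 = 13.832 V.
I_load = 13.832/0.442 = 31.295 A, so P_out = 13.832 × 31.295 = 432.89 W.
All ideal ⇒ P_in = P_out, so I_supply = 432.89/120 = 3.61 A.

I_supply ≈ 3.61 A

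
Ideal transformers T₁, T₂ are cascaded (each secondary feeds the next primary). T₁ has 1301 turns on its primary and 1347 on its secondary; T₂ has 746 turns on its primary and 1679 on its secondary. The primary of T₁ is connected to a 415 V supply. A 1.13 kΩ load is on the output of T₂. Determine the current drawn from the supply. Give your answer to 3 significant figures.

Secondary of T₁: V = 415.00 × 1347/1301 = 429.67 V.
Secondary of T₂: V = 429.67 × 1679/746 = 967.05 V.
I_load = 967.05/1130 = 0.85580 A, so P_out = 967.05 × 0.85580 = 827.60 W.
All ideal ⇒ P_in = P_out, so I_supply = 827.60/415 = 1.99 A.

I_supply ≈ 1.99 A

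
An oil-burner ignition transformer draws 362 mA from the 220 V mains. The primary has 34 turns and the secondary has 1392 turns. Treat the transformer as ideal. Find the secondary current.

I_s ≈ 0.00884 A

I_s/I_p = N_p/N_s, so I_s = 0.362 × 34/1392 = 0.00884 A.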